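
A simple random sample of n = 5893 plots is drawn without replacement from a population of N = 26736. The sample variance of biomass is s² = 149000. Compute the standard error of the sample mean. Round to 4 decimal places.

Under SRS without replacement, Var(ȳ) = (1 − f)·s²/n with f = n/N = 5893/26736 = 0.22041442.
Var(ȳ) = (1 − 0.22041442)·149000/5893 = 0.77958558·25.284236 = 19.711225.
SE(ȳ) = √(19.711225) = 4.4397.

4.4397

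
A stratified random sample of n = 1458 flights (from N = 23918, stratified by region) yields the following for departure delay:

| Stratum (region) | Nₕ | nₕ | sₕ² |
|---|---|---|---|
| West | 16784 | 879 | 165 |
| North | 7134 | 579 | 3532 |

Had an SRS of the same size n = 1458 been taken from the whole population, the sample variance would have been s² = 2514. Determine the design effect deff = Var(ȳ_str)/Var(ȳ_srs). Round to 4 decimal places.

0.3621

Var(ȳ_str) = Σ Wₕ²(1−fₕ)sₕ²/nₕ with Wₕ = Nₕ/23918:
  West: (16784/23918)²·(1−879/16784)·165/879 = 0.087594026
  North: (7134/23918)²·(1−579/7134)·3532/579 = 0.49865274
  → Var(ȳ_str) = 0.58624677.
Var(ȳ_srs) = (1 − 1458/23918)·2514/1458 = 1.6191707.
deff = 0.58624677 / 1.6191707 = 0.3621.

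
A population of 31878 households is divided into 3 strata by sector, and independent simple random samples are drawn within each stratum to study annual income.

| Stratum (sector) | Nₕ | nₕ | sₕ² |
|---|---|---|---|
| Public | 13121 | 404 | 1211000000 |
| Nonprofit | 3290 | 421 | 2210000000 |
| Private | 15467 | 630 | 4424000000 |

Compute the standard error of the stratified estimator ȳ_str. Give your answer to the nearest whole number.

1458

Var(ȳ_str) = Σₕ Wₕ²(1 − fₕ)sₕ²/nₕ with Wₕ = Nₕ/N, N = 31878.
Public: Wₕ = 0.41160048; term = 0.41160048²·(1 − 0.03079034)·1211000000/404 = 492189.4.
Nonprofit: Wₕ = 0.10320597; term = 0.10320597²·(1 − 0.12796353)·2210000000/421 = 48758.966.
Private: Wₕ = 0.48519355; term = 0.48519355²·(1 − 0.04073188)·4424000000/630 = 1.5857861 × 10^6.
Sum = 2.1267345 × 10^6.
SE = √(2.1267345 × 10^6) = 1458.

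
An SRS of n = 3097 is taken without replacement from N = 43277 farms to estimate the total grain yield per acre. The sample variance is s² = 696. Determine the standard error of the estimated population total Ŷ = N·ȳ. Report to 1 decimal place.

19768.2

Var(Ŷ) = N²·Var(ȳ) = N²·(1 − n/N)·s²/n.
f = 3097/43277 = 0.07156226; Var(ȳ) = 0.92843774·696/3097 = 0.20865117.
Var(Ŷ) = 43277² · 0.20865117 = 3.9078251 × 10^8.
SE(Ŷ) = √(3.9078251 × 10^8) = 19768.2.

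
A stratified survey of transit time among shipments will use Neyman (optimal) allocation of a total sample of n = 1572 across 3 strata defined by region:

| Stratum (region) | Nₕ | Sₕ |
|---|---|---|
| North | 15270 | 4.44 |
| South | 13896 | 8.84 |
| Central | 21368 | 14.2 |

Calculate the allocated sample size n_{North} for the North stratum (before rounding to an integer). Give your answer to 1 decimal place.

215.7

Neyman allocation: nₕ = n·NₕSₕ / Σⱼ NⱼSⱼ.
Σ NⱼSⱼ = 15270·4.44 + 13896·8.84 + 21368·14.2 = 494065.04.
n_{North} = 1572·15270·4.44 / 494065.04 = 215.7.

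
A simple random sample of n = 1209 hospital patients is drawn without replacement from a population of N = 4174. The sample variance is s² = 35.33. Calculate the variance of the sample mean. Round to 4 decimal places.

0.0208

Under SRS without replacement, Var(ȳ) = (1 − f)·s²/n with f = n/N = 1209/4174 = 0.28965022.
Var(ȳ) = (1 − 0.28965022)·35.33/1209 = 0.71034978·0.029222498 = 0.020758195.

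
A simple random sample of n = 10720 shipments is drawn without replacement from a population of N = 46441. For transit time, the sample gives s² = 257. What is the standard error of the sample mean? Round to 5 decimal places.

0.13579

Under SRS without replacement, Var(ȳ) = (1 − f)·s²/n with f = n/N = 10720/46441 = 0.23083052.
Var(ȳ) = (1 − 0.23083052)·257/10720 = 0.76916948·0.023973881 = 0.018439977.
SE(ȳ) = √(0.018439977) = 0.13579.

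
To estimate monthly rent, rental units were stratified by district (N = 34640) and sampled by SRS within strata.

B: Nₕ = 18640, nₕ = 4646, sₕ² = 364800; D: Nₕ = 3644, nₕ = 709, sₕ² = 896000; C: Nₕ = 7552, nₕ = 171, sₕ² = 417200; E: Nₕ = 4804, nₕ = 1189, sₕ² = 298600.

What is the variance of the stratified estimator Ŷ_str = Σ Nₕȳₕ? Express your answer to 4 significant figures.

1.744 × 10^11

Var(Ŷ_str) = Σₕ Nₕ²(1 − fₕ)sₕ²/nₕ.
B: 18640²·(1 − 4646/18640)·364800/4646 = 2.0481577 × 10^10.
D: 3644²·(1 − 709/3644)·896000/709 = 1.3516002 × 10^10.
C: 7552²·(1 − 171/7552)·417200/171 = 1.3599576 × 10^11.
E: 4804²·(1 − 1189/4804)·298600/1189 = 4.361333 × 10^9.
Sum = 1.7435467 × 10^11.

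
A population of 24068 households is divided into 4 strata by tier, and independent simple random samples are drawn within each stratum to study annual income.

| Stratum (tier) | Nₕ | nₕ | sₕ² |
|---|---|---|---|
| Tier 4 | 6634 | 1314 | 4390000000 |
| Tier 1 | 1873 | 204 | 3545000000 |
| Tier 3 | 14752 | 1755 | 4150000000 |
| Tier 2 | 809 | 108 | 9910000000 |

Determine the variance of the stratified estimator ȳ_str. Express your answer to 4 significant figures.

Var(ȳ_str) = Σₕ Wₕ²(1 − fₕ)sₕ²/nₕ with Wₕ = Nₕ/N, N = 24068.
Tier 4: Wₕ = 0.27563570; term = 0.27563570²·(1 − 0.19807055)·4390000000/1314 = 203552.41.
Tier 1: Wₕ = 0.07782117; term = 0.07782117²·(1 − 0.10891618)·3545000000/204 = 93777.83.
Tier 3: Wₕ = 0.61293003; term = 0.61293003²·(1 − 0.11896692)·4150000000/1755 = 782681.36.
Tier 2: Wₕ = 0.03361310; term = 0.03361310²·(1 − 0.13349815)·9910000000/108 = 89833.11.
Sum = 1.1698447 × 10^6.

1.170 × 10^6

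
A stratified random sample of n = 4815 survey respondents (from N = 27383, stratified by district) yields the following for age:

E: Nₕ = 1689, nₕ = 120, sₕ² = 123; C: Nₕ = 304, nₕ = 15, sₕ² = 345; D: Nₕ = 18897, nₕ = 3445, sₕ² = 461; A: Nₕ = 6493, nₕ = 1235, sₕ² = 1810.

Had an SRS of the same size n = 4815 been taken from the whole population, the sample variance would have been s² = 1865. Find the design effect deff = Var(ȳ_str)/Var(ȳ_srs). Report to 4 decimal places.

Var(ȳ_str) = Σ Wₕ²(1−fₕ)sₕ²/nₕ with Wₕ = Nₕ/27383:
  E: (1689/27383)²·(1−120/1689)·123/120 = 0.0036225501
  C: (304/27383)²·(1−15/304)·345/15 = 0.0026948662
  D: (18897/27383)²·(1−3445/18897)·461/3445 = 0.052110736
  A: (6493/27383)²·(1−1235/6493)·1810/1235 = 0.066729143
  → Var(ȳ_str) = 0.1251573.
Var(ȳ_srs) = (1 − 4815/27383)·1865/4815 = 0.31922331.
deff = 0.1251573 / 0.31922331 = 0.3921.

0.3921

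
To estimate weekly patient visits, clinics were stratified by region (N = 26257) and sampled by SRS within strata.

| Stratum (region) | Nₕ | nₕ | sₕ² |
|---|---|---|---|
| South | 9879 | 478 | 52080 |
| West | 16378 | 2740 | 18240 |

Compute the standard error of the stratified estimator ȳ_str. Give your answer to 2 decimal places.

4.10

Var(ȳ_str) = Σₕ Wₕ²(1 − fₕ)sₕ²/nₕ with Wₕ = Nₕ/N, N = 26257.
South: Wₕ = 0.37624253; term = 0.37624253²·(1 − 0.04838546)·52080/478 = 14.677088.
West: Wₕ = 0.62375747; term = 0.62375747²·(1 − 0.16729759)·18240/2740 = 2.1567292.
Sum = 16.833817.
SE = √(16.833817) = 4.10.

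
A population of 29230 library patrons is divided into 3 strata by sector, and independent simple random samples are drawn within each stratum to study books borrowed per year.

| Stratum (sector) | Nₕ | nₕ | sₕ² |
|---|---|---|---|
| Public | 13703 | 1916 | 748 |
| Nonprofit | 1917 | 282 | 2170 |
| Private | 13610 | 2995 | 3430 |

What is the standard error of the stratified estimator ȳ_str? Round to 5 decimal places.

0.54377

Var(ȳ_str) = Σₕ Wₕ²(1 − fₕ)sₕ²/nₕ with Wₕ = Nₕ/N, N = 29230.
Public: Wₕ = 0.46879918; term = 0.46879918²·(1 − 0.13982340)·748/1916 = 0.073801876.
Nonprofit: Wₕ = 0.06558330; term = 0.06558330²·(1 − 0.14710485)·2170/282 = 0.028228829.
Private: Wₕ = 0.46561752; term = 0.46561752²·(1 − 0.22005878)·3430/2995 = 0.19365013.
Sum = 0.29568084.
SE = √(0.29568084) = 0.54377.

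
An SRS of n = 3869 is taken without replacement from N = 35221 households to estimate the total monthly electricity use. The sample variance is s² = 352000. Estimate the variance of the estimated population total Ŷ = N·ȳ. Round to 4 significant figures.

Var(Ŷ) = N²·Var(ȳ) = N²·(1 − n/N)·s²/n.
f = 3869/35221 = 0.10984924; Var(ȳ) = 0.89015076·352000/3869 = 80.985544.
Var(Ŷ) = 35221² · 80.985544 = 1.0046409 × 10^11.

1.005 × 10^11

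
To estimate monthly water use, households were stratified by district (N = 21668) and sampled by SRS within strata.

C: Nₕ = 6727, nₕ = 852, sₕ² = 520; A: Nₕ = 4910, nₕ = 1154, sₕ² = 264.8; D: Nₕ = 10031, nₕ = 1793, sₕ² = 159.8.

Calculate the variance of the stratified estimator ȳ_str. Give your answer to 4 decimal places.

0.0761

Var(ȳ_str) = Σₕ Wₕ²(1 − fₕ)sₕ²/nₕ with Wₕ = Nₕ/N, N = 21668.
C: Wₕ = 0.31045782; term = 0.31045782²·(1 − 0.12665378)·520/852 = 0.051375421.
A: Wₕ = 0.22660144; term = 0.22660144²·(1 − 0.23503055)·264.8/1154 = 0.0090132537.
D: Wₕ = 0.46294074; term = 0.46294074²·(1 − 0.17874589)·159.8/1793 = 0.015686457.
Sum = 0.076075132.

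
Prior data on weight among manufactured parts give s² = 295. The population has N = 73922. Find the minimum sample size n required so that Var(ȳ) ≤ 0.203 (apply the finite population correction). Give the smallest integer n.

Without fpc, n₀ = s²/D = 295/0.203 = 1453.2020.
With fpc, (1 − n/N)·s²/n ≤ D requires n ≥ n₀/(1 + n₀/N) = 1453.2020/(1 + 1453.2020/73922) = 1425.1849.
Rounding up, n = 1426.

1426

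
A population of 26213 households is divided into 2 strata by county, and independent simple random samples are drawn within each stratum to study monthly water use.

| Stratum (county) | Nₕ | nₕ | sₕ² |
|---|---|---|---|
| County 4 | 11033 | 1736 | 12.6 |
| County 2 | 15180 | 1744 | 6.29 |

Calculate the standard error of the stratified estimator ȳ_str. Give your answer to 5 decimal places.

0.04641

Var(ȳ_str) = Σₕ Wₕ²(1 − fₕ)sₕ²/nₕ with Wₕ = Nₕ/N, N = 26213.
County 4: Wₕ = 0.42089803; term = 0.42089803²·(1 − 0.15734614)·12.6/1736 = 0.0010834873.
County 2: Wₕ = 0.57910197; term = 0.57910197²·(1 − 0.11488801)·6.29/1744 = 0.0010705636.
Sum = 0.0021540509.
SE = √(0.0021540509) = 0.04641.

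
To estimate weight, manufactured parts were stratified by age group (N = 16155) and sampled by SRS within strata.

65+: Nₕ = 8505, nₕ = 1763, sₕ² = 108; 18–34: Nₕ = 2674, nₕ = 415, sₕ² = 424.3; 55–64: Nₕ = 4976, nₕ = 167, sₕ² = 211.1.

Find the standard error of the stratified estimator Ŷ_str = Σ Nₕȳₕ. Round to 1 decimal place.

6319.6

Var(Ŷ_str) = Σₕ Nₕ²(1 − fₕ)sₕ²/nₕ.
65+: 8505²·(1 − 1763/8505)·108/1763 = 3.512647 × 10^6.
18–34: 2674²·(1 − 415/2674)·424.3/415 = 6.1759329 × 10^6.
55–64: 4976²·(1 − 167/4976)·211.1/167 = 3.0248714 × 10^7.
Sum = 3.9937294 × 10^7.
SE = √(3.9937294 × 10^7) = 6319.6.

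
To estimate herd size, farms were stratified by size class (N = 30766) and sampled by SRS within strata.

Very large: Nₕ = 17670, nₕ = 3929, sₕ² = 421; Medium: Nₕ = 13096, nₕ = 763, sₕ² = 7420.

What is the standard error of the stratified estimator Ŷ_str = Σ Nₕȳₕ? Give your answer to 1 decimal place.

Var(Ŷ_str) = Σₕ Nₕ²(1 − fₕ)sₕ²/nₕ.
Very large: 17670²·(1 − 3929/17670)·421/3929 = 2.6016865 × 10^7.
Medium: 13096²·(1 − 763/13096)·7420/763 = 1.5706766 × 10^9.
Sum = 1.5966935 × 10^9.
SE = √(1.5966935 × 10^9) = 39958.6.

39958.6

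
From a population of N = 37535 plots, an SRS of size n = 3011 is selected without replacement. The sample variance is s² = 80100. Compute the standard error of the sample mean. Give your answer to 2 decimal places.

4.95

Under SRS without replacement, Var(ȳ) = (1 − f)·s²/n with f = n/N = 3011/37535 = 0.08021846.
Var(ȳ) = (1 − 0.08021846)·80100/3011 = 0.91978154·26.602458 = 24.468449.
SE(ȳ) = √(24.468449) = 4.95.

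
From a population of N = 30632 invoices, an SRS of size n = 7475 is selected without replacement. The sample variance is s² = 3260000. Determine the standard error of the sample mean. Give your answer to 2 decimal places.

18.16

Under SRS without replacement, Var(ȳ) = (1 − f)·s²/n with f = n/N = 7475/30632 = 0.24402586.
Var(ȳ) = (1 − 0.24402586)·3260000/7475 = 0.75597414·436.1204 = 329.69575.
SE(ȳ) = √(329.69575) = 18.16.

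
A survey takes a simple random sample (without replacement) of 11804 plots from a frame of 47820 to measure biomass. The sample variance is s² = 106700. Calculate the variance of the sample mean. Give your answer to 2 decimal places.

Under SRS without replacement, Var(ȳ) = (1 − f)·s²/n with f = n/N = 11804/47820 = 0.24684233.
Var(ȳ) = (1 − 0.24684233)·106700/11804 = 0.75315767·9.0393087 = 6.8080247.

6.81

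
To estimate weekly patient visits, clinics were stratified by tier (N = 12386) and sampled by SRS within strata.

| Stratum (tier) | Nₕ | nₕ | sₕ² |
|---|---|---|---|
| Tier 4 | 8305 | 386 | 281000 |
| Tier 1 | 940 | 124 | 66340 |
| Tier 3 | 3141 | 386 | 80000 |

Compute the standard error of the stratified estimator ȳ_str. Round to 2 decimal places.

Var(ȳ_str) = Σₕ Wₕ²(1 − fₕ)sₕ²/nₕ with Wₕ = Nₕ/N, N = 12386.
Tier 4: Wₕ = 0.67051510; term = 0.67051510²·(1 − 0.04647803)·281000/386 = 312.08065.
Tier 1: Wₕ = 0.07589214; term = 0.07589214²·(1 − 0.13191489)·66340/124 = 2.6749129.
Tier 3: Wₕ = 0.25359277; term = 0.25359277²·(1 − 0.12289080)·80000/386 = 11.690419.
Sum = 326.44598.
SE = √(326.44598) = 18.07.

18.07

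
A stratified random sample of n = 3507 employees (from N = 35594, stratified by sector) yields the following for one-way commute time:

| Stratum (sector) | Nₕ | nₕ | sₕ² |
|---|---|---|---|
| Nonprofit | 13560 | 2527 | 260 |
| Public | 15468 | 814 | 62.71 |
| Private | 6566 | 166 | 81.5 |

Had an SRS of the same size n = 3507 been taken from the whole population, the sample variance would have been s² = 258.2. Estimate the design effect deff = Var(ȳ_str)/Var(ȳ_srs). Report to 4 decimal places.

0.6361

Var(ȳ_str) = Σ Wₕ²(1−fₕ)sₕ²/nₕ with Wₕ = Nₕ/35594:
  Nonprofit: (13560/35594)²·(1−2527/13560)·260/2527 = 0.012149763
  Public: (15468/35594)²·(1−814/15468)·62.71/814 = 0.013783171
  Private: (6566/35594)²·(1−166/6566)·81.5/166 = 0.016284588
  → Var(ȳ_str) = 0.042217522.
Var(ȳ_srs) = (1 − 3507/35594)·258.2/3507 = 0.066370149.
deff = 0.042217522 / 0.066370149 = 0.6361.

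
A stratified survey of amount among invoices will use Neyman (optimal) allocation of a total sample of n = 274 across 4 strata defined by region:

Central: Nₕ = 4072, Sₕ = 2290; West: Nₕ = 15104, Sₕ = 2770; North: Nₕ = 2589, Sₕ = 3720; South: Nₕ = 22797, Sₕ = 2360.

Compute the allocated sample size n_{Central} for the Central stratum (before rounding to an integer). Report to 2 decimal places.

22.30

Neyman allocation: nₕ = n·NₕSₕ / Σⱼ NⱼSⱼ.
Σ NⱼSⱼ = 4072·2290 + 15104·2770 + 2589·3720 + 22797·2360 = 1.1459496 × 10^8.
n_{Central} = 274·4072·2290 / (1.1459496 × 10^8) = 22.30.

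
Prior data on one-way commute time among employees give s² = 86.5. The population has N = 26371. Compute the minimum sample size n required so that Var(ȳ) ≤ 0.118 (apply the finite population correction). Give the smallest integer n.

714

Without fpc, n₀ = s²/D = 86.5/0.118 = 733.0508.
With fpc, (1 − n/N)·s²/n ≤ D requires n ≥ n₀/(1 + n₀/N) = 733.0508/(1 + 733.0508/26371) = 713.2249.
Rounding up, n = 714.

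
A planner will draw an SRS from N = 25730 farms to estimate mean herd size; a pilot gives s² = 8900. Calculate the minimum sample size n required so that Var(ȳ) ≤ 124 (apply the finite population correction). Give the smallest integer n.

72

Without fpc, n₀ = s²/D = 8900/124 = 71.7742.
With fpc, (1 − n/N)·s²/n ≤ D requires n ≥ n₀/(1 + n₀/N) = 71.7742/(1 + 71.7742/25730) = 71.5745.
Rounding up, n = 72.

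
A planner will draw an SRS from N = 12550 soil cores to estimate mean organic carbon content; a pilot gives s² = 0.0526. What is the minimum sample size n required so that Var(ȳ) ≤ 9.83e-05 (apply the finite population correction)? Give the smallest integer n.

514

Without fpc, n₀ = s²/D = 0.0526/9.83e-05 = 535.0966.
With fpc, (1 − n/N)·s²/n ≤ D requires n ≥ n₀/(1 + n₀/N) = 535.0966/(1 + 535.0966/12550) = 513.2146.
Rounding up, n = 514.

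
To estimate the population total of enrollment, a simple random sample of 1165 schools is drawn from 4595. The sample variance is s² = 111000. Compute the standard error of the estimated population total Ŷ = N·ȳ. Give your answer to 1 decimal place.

38751.5

Var(Ŷ) = N²·Var(ȳ) = N²·(1 − n/N)·s²/n.
f = 1165/4595 = 0.25353645; Var(ȳ) = 0.74646355·111000/1165 = 71.122278.
Var(Ŷ) = 4595² · 71.122278 = 1.5016776 × 10^9.
SE(Ŷ) = √(1.5016776 × 10^9) = 38751.5.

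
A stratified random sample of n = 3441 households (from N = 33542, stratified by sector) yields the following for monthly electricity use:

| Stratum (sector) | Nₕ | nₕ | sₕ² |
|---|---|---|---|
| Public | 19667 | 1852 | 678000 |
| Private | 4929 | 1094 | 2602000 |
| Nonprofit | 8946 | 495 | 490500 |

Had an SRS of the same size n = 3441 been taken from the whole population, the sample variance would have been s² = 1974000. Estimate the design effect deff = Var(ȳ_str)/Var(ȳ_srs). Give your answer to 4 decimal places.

Var(ȳ_str) = Σ Wₕ²(1−fₕ)sₕ²/nₕ with Wₕ = Nₕ/33542:
  Public: (19667/33542)²·(1−1852/19667)·678000/1852 = 114.00785
  Private: (4929/33542)²·(1−1094/4929)·2602000/1094 = 39.960991
  Nonprofit: (8946/33542)²·(1−495/8946)·490500/495 = 66.587529
  → Var(ȳ_str) = 220.55637.
Var(ȳ_srs) = (1 − 3441/33542)·1974000/3441 = 514.81886.
deff = 220.55637 / 514.81886 = 0.4284.

0.4284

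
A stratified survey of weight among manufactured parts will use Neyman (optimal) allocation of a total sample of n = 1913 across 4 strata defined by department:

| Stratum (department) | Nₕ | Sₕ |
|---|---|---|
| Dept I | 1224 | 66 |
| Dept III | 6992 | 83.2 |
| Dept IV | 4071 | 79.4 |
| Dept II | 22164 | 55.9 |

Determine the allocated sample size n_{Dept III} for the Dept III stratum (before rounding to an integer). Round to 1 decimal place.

500.2

Neyman allocation: nₕ = n·NₕSₕ / Σⱼ NⱼSⱼ.
Σ NⱼSⱼ = 1224·66 + 6992·83.2 + 4071·79.4 + 22164·55.9 = 2.2247234 × 10^6.
n_{Dept III} = 1913·6992·83.2 / (2.2247234 × 10^6) = 500.2.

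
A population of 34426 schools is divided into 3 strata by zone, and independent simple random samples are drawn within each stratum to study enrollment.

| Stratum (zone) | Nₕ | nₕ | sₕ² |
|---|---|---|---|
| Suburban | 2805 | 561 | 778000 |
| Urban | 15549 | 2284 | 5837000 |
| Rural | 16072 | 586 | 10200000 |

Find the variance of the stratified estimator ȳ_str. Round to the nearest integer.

4108

Var(ȳ_str) = Σₕ Wₕ²(1 − fₕ)sₕ²/nₕ with Wₕ = Nₕ/N, N = 34426.
Suburban: Wₕ = 0.08147911; term = 0.08147911²·(1 − 0.20000000)·778000/561 = 7.3654507.
Urban: Wₕ = 0.45166444; term = 0.45166444²·(1 − 0.14689048)·5837000/2284 = 444.76457.
Rural: Wₕ = 0.46685645; term = 0.46685645²·(1 − 0.03646093)·10200000/586 = 3655.4311.
Sum = 4107.5611.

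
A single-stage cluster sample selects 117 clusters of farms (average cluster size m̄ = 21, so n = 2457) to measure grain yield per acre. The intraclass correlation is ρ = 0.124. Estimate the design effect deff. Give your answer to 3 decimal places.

3.480

deff = 1 + (21 − 1)·0.124 = 1 + 2.48 = 3.48.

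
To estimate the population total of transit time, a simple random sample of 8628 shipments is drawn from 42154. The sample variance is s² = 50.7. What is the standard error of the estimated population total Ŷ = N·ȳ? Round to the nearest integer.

2882

Var(Ŷ) = N²·Var(ȳ) = N²·(1 − n/N)·s²/n.
f = 8628/42154 = 0.20467809; Var(ȳ) = 0.79532191·50.7/8628 = 0.0046734841.
Var(Ŷ) = 42154² · 0.0046734841 = 8.304593 × 10^6.
SE(Ŷ) = √(8.304593 × 10^6) = 2882.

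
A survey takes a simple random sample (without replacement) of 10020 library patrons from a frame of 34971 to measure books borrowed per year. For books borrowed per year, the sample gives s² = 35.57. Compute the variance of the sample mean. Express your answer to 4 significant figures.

Under SRS without replacement, Var(ȳ) = (1 − f)·s²/n with f = n/N = 10020/34971 = 0.28652312.
Var(ȳ) = (1 − 0.28652312)·35.57/10020 = 0.71347688·0.0035499002 = 0.0025327717.

0.002533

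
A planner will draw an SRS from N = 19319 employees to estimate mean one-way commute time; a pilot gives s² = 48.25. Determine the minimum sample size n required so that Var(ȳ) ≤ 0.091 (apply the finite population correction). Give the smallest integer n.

517

Without fpc, n₀ = s²/D = 48.25/0.091 = 530.2198.
With fpc, (1 − n/N)·s²/n ≤ D requires n ≥ n₀/(1 + n₀/N) = 530.2198/(1 + 530.2198/19319) = 516.0564.
Rounding up, n = 517.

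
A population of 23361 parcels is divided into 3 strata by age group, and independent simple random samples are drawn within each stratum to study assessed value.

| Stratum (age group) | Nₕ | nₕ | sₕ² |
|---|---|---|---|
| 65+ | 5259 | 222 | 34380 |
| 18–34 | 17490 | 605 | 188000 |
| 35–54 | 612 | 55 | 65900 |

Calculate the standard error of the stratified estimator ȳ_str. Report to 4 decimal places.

Var(ȳ_str) = Σₕ Wₕ²(1 − fₕ)sₕ²/nₕ with Wₕ = Nₕ/N, N = 23361.
65+: Wₕ = 0.22511879; term = 0.22511879²·(1 − 0.04221335)·34380/222 = 7.5170106.
18–34: Wₕ = 0.74868370; term = 0.74868370²·(1 − 0.03459119)·188000/605 = 168.15527.
35–54: Wₕ = 0.02619751; term = 0.02619751²·(1 − 0.08986928)·65900/55 = 0.74842189.
Sum = 176.4207.
SE = √(176.4207) = 13.2823.

13.2823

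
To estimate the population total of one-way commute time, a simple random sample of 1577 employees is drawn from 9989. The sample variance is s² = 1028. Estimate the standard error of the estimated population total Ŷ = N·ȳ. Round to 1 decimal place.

Var(Ŷ) = N²·Var(ȳ) = N²·(1 − n/N)·s²/n.
f = 1577/9989 = 0.15787366; Var(ȳ) = 0.84212634·1028/1577 = 0.54895744.
Var(Ŷ) = 9989² · 0.54895744 = 5.477504 × 10^7.
SE(Ŷ) = √(5.477504 × 10^7) = 7401.0.

7401.0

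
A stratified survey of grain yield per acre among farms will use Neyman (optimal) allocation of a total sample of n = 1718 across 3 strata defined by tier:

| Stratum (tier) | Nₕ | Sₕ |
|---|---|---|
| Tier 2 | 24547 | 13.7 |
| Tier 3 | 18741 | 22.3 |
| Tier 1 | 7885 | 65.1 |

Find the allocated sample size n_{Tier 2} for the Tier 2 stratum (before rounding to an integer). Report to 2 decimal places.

Neyman allocation: nₕ = n·NₕSₕ / Σⱼ NⱼSⱼ.
Σ NⱼSⱼ = 24547·13.7 + 18741·22.3 + 7885·65.1 = 1.2675317 × 10^6.
n_{Tier 2} = 1718·24547·13.7 / (1.2675317 × 10^6) = 455.81.

455.81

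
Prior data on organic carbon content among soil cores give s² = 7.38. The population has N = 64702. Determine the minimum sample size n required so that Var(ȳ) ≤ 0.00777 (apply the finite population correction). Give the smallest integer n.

937

Without fpc, n₀ = s²/D = 7.38/0.00777 = 949.8069.
With fpc, (1 − n/N)·s²/n ≤ D requires n ≥ n₀/(1 + n₀/N) = 949.8069/(1 + 949.8069/64702) = 936.0657.
Rounding up, n = 937.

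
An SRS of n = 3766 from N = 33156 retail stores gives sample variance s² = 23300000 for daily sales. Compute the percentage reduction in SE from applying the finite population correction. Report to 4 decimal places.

5.8503

f = n/N = 3766/33156 = 0.11358427.
SE_no-fpc = √(s²/n) = 78.657077; SE_fpc = √((1−f)s²/n) = 74.055366.
Ratio = √(1−f) = 0.94149654. Reduction = 100·(1 − 0.94149654) = 5.8503%.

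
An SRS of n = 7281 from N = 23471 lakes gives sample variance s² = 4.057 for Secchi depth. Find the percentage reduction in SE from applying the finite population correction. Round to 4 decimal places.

16.9466

f = n/N = 7281/23471 = 0.31021260.
SE_no-fpc = √(s²/n) = 0.023605162; SE_fpc = √((1−f)s²/n) = 0.019604899.
Ratio = √(1−f) = 0.83053440. Reduction = 100·(1 − 0.83053440) = 16.9466%.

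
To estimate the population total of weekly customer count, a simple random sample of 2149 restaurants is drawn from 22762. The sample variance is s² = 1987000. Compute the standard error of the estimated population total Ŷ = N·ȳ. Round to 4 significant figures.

Var(Ŷ) = N²·Var(ȳ) = N²·(1 − n/N)·s²/n.
f = 2149/22762 = 0.09441174; Var(ȳ) = 0.90558826·1987000/2149 = 837.32149.
Var(Ŷ) = 22762² · 837.32149 = 4.338235 × 10^11.
SE(Ŷ) = √(4.338235 × 10^11) = 658700.

658700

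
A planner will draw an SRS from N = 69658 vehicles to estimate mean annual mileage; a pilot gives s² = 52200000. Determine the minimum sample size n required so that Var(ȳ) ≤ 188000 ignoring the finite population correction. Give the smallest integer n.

278

Without fpc, n₀ = s²/D = 52200000/188000 = 277.6596.
Rounding up, n = 278.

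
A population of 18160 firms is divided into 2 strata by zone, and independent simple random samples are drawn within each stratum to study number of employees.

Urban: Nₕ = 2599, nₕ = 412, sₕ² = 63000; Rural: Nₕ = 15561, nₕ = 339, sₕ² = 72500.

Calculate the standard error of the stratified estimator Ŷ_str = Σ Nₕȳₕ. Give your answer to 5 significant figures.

227000

Var(Ŷ_str) = Σₕ Nₕ²(1 − fₕ)sₕ²/nₕ.
Urban: 2599²·(1 − 412/2599)·63000/412 = 8.6915733 × 10^8.
Rural: 15561²·(1 − 339/15561)·72500/339 = 5.065794 × 10^10.
Sum = 5.1527097 × 10^10.
SE = √(5.1527097 × 10^10) = 227000.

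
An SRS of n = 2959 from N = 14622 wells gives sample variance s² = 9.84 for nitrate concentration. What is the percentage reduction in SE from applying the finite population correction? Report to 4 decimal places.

10.6897

f = n/N = 2959/14622 = 0.20236630.
SE_no-fpc = √(s²/n) = 0.057666696; SE_fpc = √((1−f)s²/n) = 0.051502323.
Ratio = √(1−f) = 0.89310341. Reduction = 100·(1 − 0.89310341) = 10.6897%.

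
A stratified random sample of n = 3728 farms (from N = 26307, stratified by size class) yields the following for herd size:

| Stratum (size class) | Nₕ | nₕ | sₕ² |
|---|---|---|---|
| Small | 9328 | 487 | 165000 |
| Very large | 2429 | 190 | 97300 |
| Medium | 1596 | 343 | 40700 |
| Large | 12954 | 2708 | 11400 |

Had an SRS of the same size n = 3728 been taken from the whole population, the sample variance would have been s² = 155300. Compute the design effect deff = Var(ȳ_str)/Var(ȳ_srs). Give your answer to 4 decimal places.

Var(ȳ_str) = Σ Wₕ²(1−fₕ)sₕ²/nₕ with Wₕ = Nₕ/26307:
  Small: (9328/26307)²·(1−487/9328)·165000/487 = 40.374045
  Very large: (2429/26307)²·(1−190/2429)·97300/190 = 4.0243727
  Medium: (1596/26307)²·(1−343/1596)·40700/343 = 0.34287956
  Large: (12954/26307)²·(1−2708/12954)·11400/2708 = 0.80736847
  → Var(ȳ_str) = 45.548666.
Var(ȳ_srs) = (1 − 3728/26307)·155300/3728 = 35.754354.
deff = 45.548666 / 35.754354 = 1.2739.

1.2739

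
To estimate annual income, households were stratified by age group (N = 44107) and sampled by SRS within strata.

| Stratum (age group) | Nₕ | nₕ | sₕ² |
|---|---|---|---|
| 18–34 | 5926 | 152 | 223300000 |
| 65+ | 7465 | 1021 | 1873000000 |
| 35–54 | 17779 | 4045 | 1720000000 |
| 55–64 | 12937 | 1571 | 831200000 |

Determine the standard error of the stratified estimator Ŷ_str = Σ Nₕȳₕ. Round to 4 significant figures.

Var(Ŷ_str) = Σₕ Nₕ²(1 − fₕ)sₕ²/nₕ.
18–34: 5926²·(1 − 152/5926)·223300000/152 = 5.0267069 × 10^13.
65+: 7465²·(1 − 1021/7465)·1873000000/1021 = 8.8246478 × 10^13.
35–54: 17779²·(1 − 4045/17779)·1720000000/4045 = 1.0382795 × 10^14.
55–64: 12937²·(1 − 1571/12937)·831200000/1571 = 7.7798385 × 10^13.
Sum = 3.2013988 × 10^14.
SE = √(3.2013988 × 10^14) = 1.789 × 10^7.

1.789 × 10^7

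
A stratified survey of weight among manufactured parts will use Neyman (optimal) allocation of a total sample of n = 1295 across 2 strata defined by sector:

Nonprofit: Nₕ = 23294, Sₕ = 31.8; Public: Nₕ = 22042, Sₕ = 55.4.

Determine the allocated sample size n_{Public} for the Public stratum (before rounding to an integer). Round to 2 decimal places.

Neyman allocation: nₕ = n·NₕSₕ / Σⱼ NⱼSⱼ.
Σ NⱼSⱼ = 23294·31.8 + 22042·55.4 = 1.961876 × 10^6.
n_{Public} = 1295·22042·55.4 / (1.961876 × 10^6) = 806.04.

806.04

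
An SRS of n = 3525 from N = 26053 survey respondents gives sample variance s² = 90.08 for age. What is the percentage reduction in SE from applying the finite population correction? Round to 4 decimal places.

f = n/N = 3525/26053 = 0.13530112.
SE_no-fpc = √(s²/n) = 0.15985809; SE_fpc = √((1−f)s²/n) = 0.14865074.
Ratio = √(1−f) = 0.92989187. Reduction = 100·(1 − 0.92989187) = 7.0108%.

7.0108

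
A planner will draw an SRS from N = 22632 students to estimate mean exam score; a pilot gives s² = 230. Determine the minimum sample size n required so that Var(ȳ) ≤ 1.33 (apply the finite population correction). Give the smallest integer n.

172

Without fpc, n₀ = s²/D = 230/1.33 = 172.9323.
With fpc, (1 − n/N)·s²/n ≤ D requires n ≥ n₀/(1 + n₀/N) = 172.9323/(1 + 172.9323/22632) = 171.6209.
Rounding up, n = 172.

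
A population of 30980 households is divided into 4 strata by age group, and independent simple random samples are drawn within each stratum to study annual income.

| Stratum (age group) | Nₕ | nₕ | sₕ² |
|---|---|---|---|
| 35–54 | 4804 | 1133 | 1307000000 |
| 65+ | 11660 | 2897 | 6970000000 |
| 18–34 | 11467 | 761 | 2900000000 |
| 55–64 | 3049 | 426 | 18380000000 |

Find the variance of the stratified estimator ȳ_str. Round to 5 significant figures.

Var(ȳ_str) = Σₕ Wₕ²(1 − fₕ)sₕ²/nₕ with Wₕ = Nₕ/N, N = 30980.
35–54: Wₕ = 0.15506779; term = 0.15506779²·(1 − 0.23584513)·1307000000/1133 = 21196.797.
65+: Wₕ = 0.37637185; term = 0.37637185²·(1 − 0.24845626)·6970000000/2897 = 256137.29.
18–34: Wₕ = 0.37014203; term = 0.37014203²·(1 − 0.06636435)·2900000000/761 = 487447.18.
55–64: Wₕ = 0.09841833; term = 0.09841833²·(1 − 0.13971794)·18380000000/426 = 359524.75.
Sum = 1.124306 × 10^6.

1.1243 × 10^6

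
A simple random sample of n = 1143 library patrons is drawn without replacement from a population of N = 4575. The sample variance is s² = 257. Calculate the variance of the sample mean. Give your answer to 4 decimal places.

0.1687

Under SRS without replacement, Var(ȳ) = (1 − f)·s²/n with f = n/N = 1143/4575 = 0.24983607.
Var(ȳ) = (1 − 0.24983607)·257/1143 = 0.75016393·0.22484689 = 0.16867203.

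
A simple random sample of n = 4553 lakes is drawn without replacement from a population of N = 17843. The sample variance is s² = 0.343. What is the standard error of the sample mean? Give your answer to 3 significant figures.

Under SRS without replacement, Var(ȳ) = (1 − f)·s²/n with f = n/N = 4553/17843 = 0.25517009.
Var(ȳ) = (1 − 0.25517009)·0.343/4553 = 0.74482991·7.5334944 × 10^-5 = 5.6111719 × 10^-5.
SE(ȳ) = √(5.6111719 × 10^-5) = 0.00749.

0.00749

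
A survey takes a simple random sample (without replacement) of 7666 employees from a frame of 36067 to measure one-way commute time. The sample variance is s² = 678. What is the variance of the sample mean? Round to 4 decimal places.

0.0696

Under SRS without replacement, Var(ȳ) = (1 − f)·s²/n with f = n/N = 7666/36067 = 0.21254887.
Var(ȳ) = (1 − 0.21254887)·678/7666 = 0.78745113·0.088442473 = 0.069644126.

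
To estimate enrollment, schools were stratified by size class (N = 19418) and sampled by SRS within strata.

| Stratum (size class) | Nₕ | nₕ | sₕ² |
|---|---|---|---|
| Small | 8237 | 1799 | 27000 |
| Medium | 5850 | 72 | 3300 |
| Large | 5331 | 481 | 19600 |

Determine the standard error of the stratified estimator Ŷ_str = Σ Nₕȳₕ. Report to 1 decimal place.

58298.2

Var(Ŷ_str) = Σₕ Nₕ²(1 − fₕ)sₕ²/nₕ.
Small: 8237²·(1 − 1799/8237)·27000/1799 = 7.9588925 × 10^8.
Medium: 5850²·(1 − 72/5850)·3300/72 = 1.5492262 × 10^9.
Large: 5331²·(1 − 481/5331)·19600/481 = 1.0535652 × 10^9.
Sum = 3.3986807 × 10^9.
SE = √(3.3986807 × 10^9) = 58298.2.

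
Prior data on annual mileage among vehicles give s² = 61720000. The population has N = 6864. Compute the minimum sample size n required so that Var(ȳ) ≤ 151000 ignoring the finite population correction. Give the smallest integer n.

409

Without fpc, n₀ = s²/D = 61720000/151000 = 408.7417.
Rounding up, n = 409.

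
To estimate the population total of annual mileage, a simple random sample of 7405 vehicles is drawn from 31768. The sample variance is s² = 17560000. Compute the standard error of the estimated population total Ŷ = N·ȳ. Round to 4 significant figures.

Var(Ŷ) = N²·Var(ȳ) = N²·(1 − n/N)·s²/n.
f = 7405/31768 = 0.23309620; Var(ȳ) = 0.76690380·17560000/7405 = 1818.6132.
Var(Ŷ) = 31768² · 1818.6132 = 1.835355 × 10^12.
SE(Ŷ) = √(1.835355 × 10^12) = 1.355 × 10^6.

1.355 × 10^6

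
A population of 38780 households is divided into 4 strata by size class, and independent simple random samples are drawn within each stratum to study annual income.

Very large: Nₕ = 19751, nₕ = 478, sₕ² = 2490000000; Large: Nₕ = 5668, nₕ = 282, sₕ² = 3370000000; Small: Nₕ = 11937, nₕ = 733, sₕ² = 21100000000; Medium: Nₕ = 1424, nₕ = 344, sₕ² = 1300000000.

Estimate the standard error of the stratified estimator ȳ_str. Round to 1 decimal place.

Var(ȳ_str) = Σₕ Wₕ²(1 − fₕ)sₕ²/nₕ with Wₕ = Nₕ/N, N = 38780.
Very large: Wₕ = 0.50930892; term = 0.50930892²·(1 − 0.02420131)·2490000000/478 = 1.3185429 × 10^6.
Large: Wₕ = 0.14615781; term = 0.14615781²·(1 − 0.04975300)·3370000000/282 = 242583.56.
Small: Wₕ = 0.30781331; term = 0.30781331²·(1 − 0.06140571)·21100000000/733 = 2.5599481 × 10^6.
Medium: Wₕ = 0.03671996; term = 0.03671996²·(1 − 0.24157303)·1300000000/344 = 3864.5866.
Sum = 4.1249391 × 10^6.
SE = √(4.1249391 × 10^6) = 2031.0.

2031.0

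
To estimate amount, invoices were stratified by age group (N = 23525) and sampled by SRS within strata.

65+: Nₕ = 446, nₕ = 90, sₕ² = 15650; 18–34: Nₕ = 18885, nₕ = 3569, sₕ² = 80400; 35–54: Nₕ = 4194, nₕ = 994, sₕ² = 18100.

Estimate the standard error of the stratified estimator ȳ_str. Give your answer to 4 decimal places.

Var(ȳ_str) = Σₕ Wₕ²(1 − fₕ)sₕ²/nₕ with Wₕ = Nₕ/N, N = 23525.
65+: Wₕ = 0.01895855; term = 0.01895855²·(1 − 0.20179372)·15650/90 = 0.049888153.
18–34: Wₕ = 0.80276302; term = 0.80276302²·(1 − 0.18898597)·80400/3569 = 11.77369.
35–54: Wₕ = 0.17827843; term = 0.17827843²·(1 − 0.23700525)·18100/994 = 0.44158197.
Sum = 12.26516.
SE = √(12.26516) = 3.5022.

3.5022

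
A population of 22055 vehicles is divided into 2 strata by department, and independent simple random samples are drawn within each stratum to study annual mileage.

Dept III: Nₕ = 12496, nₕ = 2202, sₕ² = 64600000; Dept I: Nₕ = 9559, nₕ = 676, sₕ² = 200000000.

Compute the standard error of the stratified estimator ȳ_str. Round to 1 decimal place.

243.7

Var(ȳ_str) = Σₕ Wₕ²(1 − fₕ)sₕ²/nₕ with Wₕ = Nₕ/N, N = 22055.
Dept III: Wₕ = 0.56658354; term = 0.56658354²·(1 − 0.17621639)·64600000/2202 = 7758.1158.
Dept I: Wₕ = 0.43341646; term = 0.43341646²·(1 − 0.07071869)·200000000/676 = 51646.548.
Sum = 59404.664.
SE = √(59404.664) = 243.7.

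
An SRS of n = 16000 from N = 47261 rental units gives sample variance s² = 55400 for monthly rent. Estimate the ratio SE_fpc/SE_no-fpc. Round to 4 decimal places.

0.8133

f = n/N = 16000/47261 = 0.33854552.
SE_no-fpc = √(s²/n) = 1.8607794; SE_fpc = √((1−f)s²/n) = 1.5133691.
Ratio = √(1−f) = 0.81329852.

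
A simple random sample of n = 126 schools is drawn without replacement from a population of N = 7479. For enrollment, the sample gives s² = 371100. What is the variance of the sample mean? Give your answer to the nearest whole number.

2896

Under SRS without replacement, Var(ȳ) = (1 − f)·s²/n with f = n/N = 126/7479 = 0.01684717.
Var(ȳ) = (1 − 0.01684717)·371100/126 = 0.98315283·2945.2381 = 2895.6192.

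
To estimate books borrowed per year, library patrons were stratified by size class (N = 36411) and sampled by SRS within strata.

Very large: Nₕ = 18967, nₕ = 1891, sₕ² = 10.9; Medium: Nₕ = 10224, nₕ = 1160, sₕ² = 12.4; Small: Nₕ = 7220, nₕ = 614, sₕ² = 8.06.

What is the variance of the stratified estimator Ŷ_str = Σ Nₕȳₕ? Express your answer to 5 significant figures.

Var(Ŷ_str) = Σₕ Nₕ²(1 − fₕ)sₕ²/nₕ.
Very large: 18967²·(1 − 1891/18967)·10.9/1891 = 1.8668944 × 10^6.
Medium: 10224²·(1 − 1160/10224)·12.4/1160 = 990613.94.
Small: 7220²·(1 − 614/7220)·8.06/614 = 626098.17.
Sum = 3.4836065 × 10^6.

3.4836 × 10^6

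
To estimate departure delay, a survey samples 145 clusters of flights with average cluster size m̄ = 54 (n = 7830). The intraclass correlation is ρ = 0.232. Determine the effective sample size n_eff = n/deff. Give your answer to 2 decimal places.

deff = 1 + (54 − 1)·0.232 = 1 + 12.296 = 13.296.
n_eff = 7830 / 13.296 = 588.90.

588.90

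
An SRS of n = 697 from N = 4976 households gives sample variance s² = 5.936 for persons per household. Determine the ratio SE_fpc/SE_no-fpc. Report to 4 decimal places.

f = n/N = 697/4976 = 0.14007235.
SE_no-fpc = √(s²/n) = 0.092284881; SE_fpc = √((1−f)s²/n) = 0.085577878.
Ratio = √(1−f) = 0.92732284.

0.9273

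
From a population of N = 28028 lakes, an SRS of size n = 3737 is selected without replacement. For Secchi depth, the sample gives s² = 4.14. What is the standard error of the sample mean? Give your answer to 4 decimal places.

0.0310

Under SRS without replacement, Var(ȳ) = (1 − f)·s²/n with f = n/N = 3737/28028 = 0.13333095.
Var(ȳ) = (1 − 0.13333095)·4.14/3737 = 0.86666905·0.0011078405 = 9.6013108 × 10^-4.
SE(ȳ) = √(9.6013108 × 10^-4) = 0.0310.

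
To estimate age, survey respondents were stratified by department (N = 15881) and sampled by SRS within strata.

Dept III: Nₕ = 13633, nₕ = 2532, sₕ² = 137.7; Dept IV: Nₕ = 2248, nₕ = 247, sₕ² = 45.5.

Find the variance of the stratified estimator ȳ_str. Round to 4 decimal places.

0.0359

Var(ȳ_str) = Σₕ Wₕ²(1 − fₕ)sₕ²/nₕ with Wₕ = Nₕ/N, N = 15881.
Dept III: Wₕ = 0.85844720; term = 0.85844720²·(1 − 0.18572581)·137.7/2532 = 0.032633833.
Dept IV: Wₕ = 0.14155280; term = 0.14155280²·(1 − 0.10987544)·45.5/247 = 0.0032855051.
Sum = 0.035919338.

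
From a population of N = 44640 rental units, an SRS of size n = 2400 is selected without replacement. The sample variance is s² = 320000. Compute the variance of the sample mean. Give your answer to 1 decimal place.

126.2

Under SRS without replacement, Var(ȳ) = (1 − f)·s²/n with f = n/N = 2400/44640 = 0.05376344.
Var(ȳ) = (1 − 0.05376344)·320000/2400 = 0.94623656·133.33333 = 126.16487.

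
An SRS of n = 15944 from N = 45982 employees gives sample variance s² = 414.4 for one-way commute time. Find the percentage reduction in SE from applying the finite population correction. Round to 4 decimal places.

f = n/N = 15944/45982 = 0.34674438.
SE_no-fpc = √(s²/n) = 0.16121715; SE_fpc = √((1−f)s²/n) = 0.13030252.
Ratio = √(1−f) = 0.80824230. Reduction = 100·(1 − 0.80824230) = 19.1758%.

19.1758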